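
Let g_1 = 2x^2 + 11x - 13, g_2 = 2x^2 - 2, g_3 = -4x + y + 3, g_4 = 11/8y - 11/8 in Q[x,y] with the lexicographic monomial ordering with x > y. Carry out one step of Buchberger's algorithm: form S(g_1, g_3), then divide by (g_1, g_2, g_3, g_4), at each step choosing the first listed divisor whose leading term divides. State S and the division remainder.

lcm(LM(g_1), LM(g_3)) = x^2.
S = (lcm/LT(g_1))·g_1 − (lcm/LT(g_3))·g_3 = 1/4xy + 25/4x - 13/2.
Reduce S modulo (g_1, g_2, g_3, g_4) in that order:
  leading term xy: subtract (-1/16y)·g_3 from 1/4xy + 25/4x - 13/2 → 25/4x + 1/16y^2 + 3/16y - 13/2
  leading term x: subtract (-25/16)·g_3 from 25/4x + 1/16y^2 + 3/16y - 13/2 → 1/16y^2 + 7/4y - 29/16
  leading term y^2: subtract (1/22y)·g_4 from 1/16y^2 + 7/4y - 29/16 → 29/16y - 29/16
  leading term y: subtract (29/22)·g_4 from 29/16y - 29/16 → 0
The remainder is 0, so this S-polynomial contributes no new basis element.
An S-polynomial is built so that the two leading terms cancel; whether anything survives reduction is exactly the Gröbner-basis criterion.

S(g_1, g_3) = 1/4xy + 25/4x - 13/2; remainder on division = 0.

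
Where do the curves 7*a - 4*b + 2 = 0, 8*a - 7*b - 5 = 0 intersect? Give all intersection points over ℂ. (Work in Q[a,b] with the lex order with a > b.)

{(-2, -3)}

Compute a lex Gröbner basis by Buchberger's algorithm.
f_1 = 7*a - 4*b + 2, LT = a.
f_2 = 8*a - 7*b - 5, LT = a.

S(f_1,f_2): lcm = a. S = 17/56*b + 51/56.
  leading term b: no divisor's leading term divides it; move 17/56*b to the remainder.
  leading term 1: no divisor's leading term divides it; move 51/56 to the remainder.
  remainder 17/56*b + 51/56 ≠ 0; add h_3 = 17/56*b + 51/56 to the basis.

The other S-polynomials (S(f_1,h_3), S(f_2,h_3)) all reduce to 0 modulo the current basis, so we have a Gröbner basis.
Inter-reduce: drop elements whose leading term is divisible by another's, tail-reduce, and make monic.
Reduced Gröbner basis: {a + 2, b + 3}.

From the last basis element, b + 3 = 0, so b takes values in {-3}. Each choice, substituted upward through the basis, yields the corresponding point(s) of the solution set.
  b = -3: the earlier basis element becomes a + 2 = 0, giving a = -2 — point (-2, -3).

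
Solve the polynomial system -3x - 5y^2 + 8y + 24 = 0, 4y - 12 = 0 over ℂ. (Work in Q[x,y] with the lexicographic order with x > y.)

Compute a lex Gröbner basis by Buchberger's algorithm.
f_1 = -3x - 5y^2 + 8y + 24, LT = x.
f_2 = 4y - 12, LT = y.

The S-polynomials (S(f_1,f_2)) all reduce to 0 modulo the current basis, so we have a Gröbner basis.
Inter-reduce: drop elements whose leading term is divisible by another's, tail-reduce, and make monic.
Reduced Gröbner basis: {x - 1, y - 3}.

From the last basis element, y - 3 = 0, so y takes values in {3}. Each choice, substituted upward through the basis, yields the corresponding point(s) of the solution set.
  y = 3: the earlier basis element becomes x - 1 = 0, giving x = 1 — point (1, 3).
Check: every point annihilates each of the original generators.

{(1, 3)}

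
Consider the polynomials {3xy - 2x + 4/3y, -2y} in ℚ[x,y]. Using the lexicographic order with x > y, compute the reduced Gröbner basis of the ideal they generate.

Buchberger's algorithm terminates because the ascending chain of leading-term ideals stabilizes.

f_1 = 3xy - 2x + 4/3y, LT = xy.
f_2 = -2y, LT = y.

S(f_1,f_2): lcm = xy. S = -⅔x + 4/9y.
  leading term x: no divisor's leading term divides it; move -⅔x to the remainder.
  leading term y: subtract (-2/9)·f_2 from 4/9y → 0
  remainder -⅔x ≠ 0; add g_3 = -⅔x to the basis.

S(f_1,g_3): lcm = xy. S = -⅔x + 4/9y.
  leading term x: subtract (1)·g_3 from -⅔x + 4/9y → 4/9y
  leading term y: subtract (-2/9)·f_2 from 4/9y → 0
  remainder 0.

S(f_2,g_3): leading monomials are coprime, so the S-polynomial reduces to 0 (Buchberger's first criterion).
Every S-polynomial of the final basis reduces to 0, so we have a Gröbner basis.
Inter-reduce: drop elements whose leading term is divisible by another's, tail-reduce, and make monic.

G = {x, y}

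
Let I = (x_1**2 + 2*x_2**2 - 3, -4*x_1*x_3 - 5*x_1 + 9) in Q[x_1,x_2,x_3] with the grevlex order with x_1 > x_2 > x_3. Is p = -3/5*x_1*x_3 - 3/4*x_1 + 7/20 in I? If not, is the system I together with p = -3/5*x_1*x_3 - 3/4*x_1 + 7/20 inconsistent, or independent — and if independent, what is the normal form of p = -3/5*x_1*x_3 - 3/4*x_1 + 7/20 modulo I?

First compute the reduced Gröbner basis of I by Buchberger's algorithm.
f_1 = x_1**2 + 2*x_2**2 - 3, LT = x_1**2.
f_2 = -4*x_1*x_3 - 5*x_1 + 9, LT = x_1*x_3.

S(f_1,f_2): lcm = x_1**2*x_3. S = 2*x_2**2*x_3 - 5/4*x_1**2 + 9/4*x_1 - 3*x_3.
  reduce S modulo (f_1, f_2):
  remainder 2*x_2**2*x_3 + 5/2*x_2**2 + 9/4*x_1 - 3*x_3 - 15/4 ≠ 0; add h_3 = 2*x_2**2*x_3 + 5/2*x_2**2 + 9/4*x_1 - 3*x_3 - 15/4 to the basis.

The other S-polynomials (S(f_1,h_3), S(f_2,h_3)) all reduce to 0 modulo the current basis, so we have a Gröbner basis.
Inter-reduce: drop elements whose leading term is divisible by another's, tail-reduce, and make monic.
Reduced Gröbner basis: {x_2**2*x_3 + 5/4*x_2**2 + 9/8*x_1 - 3/2*x_3 - 15/8, x_1**2 + 2*x_2**2 - 3, x_1*x_3 + 5/4*x_1 - 9/4}.
Label its elements g_1 = x_2**2*x_3 + 5/4*x_2**2 + 9/8*x_1 - 3/2*x_3 - 15/8, g_2 = x_1**2 + 2*x_2**2 - 3, g_3 = x_1*x_3 + 5/4*x_1 - 9/4.

Reduce p = -3/5*x_1*x_3 - 3/4*x_1 + 7/20 modulo G:
  leading term x_1*x_3: subtract (-3/5)·g_3 from -3/5*x_1*x_3 - 3/4*x_1 + 7/20 → -1
  leading term 1: no divisor's leading term divides it; move -1 to the remainder.
  normal form = -1.
The normal form is nonzero, so p ∉ I. Since p minus its normal form lies in I, I + (p) = I + (r) where r = -1; decide whether this ideal is the whole ring.
Here r = -1 is a nonzero constant, hence a unit: 1 ∈ I + (p), the Gröbner basis of I + (p) is {1}, and the enlarged system has no common solution — adjoining p is inconsistent.

The remainder on division by a Gröbner basis is unique — it is the normal form.

Adjoining -3/5*x_1*x_3 - 3/4*x_1 + 7/20 makes the ideal the whole ring: the system is inconsistent.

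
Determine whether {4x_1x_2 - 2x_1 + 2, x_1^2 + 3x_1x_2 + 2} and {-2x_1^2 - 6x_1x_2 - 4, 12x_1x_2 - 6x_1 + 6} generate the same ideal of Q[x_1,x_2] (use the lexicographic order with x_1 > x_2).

Yes, the ideals are equal.

For a fixed monomial order, each ideal has a unique reduced Gröbner basis; comparing bases decides equality.
Buchberger on the first generating set:
f_1 = 4x_1x_2 - 2x_1 + 2, LT = x_1x_2.
f_2 = x_1^2 + 3x_1x_2 + 2, LT = x_1^2.

S(f_1,f_2): lcm = x_1^2x_2. S = -1/2x_1^2 - 3x_1x_2^2 + 1/2x_1 - 2x_2.
  leading term x_1^2: subtract (-1/2)·f_2 from -1/2x_1^2 - 3x_1x_2^2 + 1/2x_1 - 2x_2 → -3x_1x_2^2 + 3/2x_1x_2 + 1/2x_1 - 2x_2 + 1
  leading term x_1x_2^2: subtract (-3/4x_2)·f_1 from -3x_1x_2^2 + 3/2x_1x_2 + 1/2x_1 - 2x_2 + 1 → 1/2x_1 - 1/2x_2 + 1
  leading term x_1: no divisor's leading term divides it; move 1/2x_1 to the remainder.
  leading term x_2: no divisor's leading term divides it; move -1/2x_2 to the remainder.
  leading term 1: no divisor's leading term divides it; move 1 to the remainder.
  remainder 1/2x_1 - 1/2x_2 + 1 ≠ 0; add g_3 = 1/2x_1 - 1/2x_2 + 1 to the basis.

S(f_1,g_3): lcm = x_1x_2. S = -1/2x_1 + x_2^2 - 2x_2 + 1/2.
  leading term x_1: subtract (-1)·g_3 from -1/2x_1 + x_2^2 - 2x_2 + 1/2 → x_2^2 - 5/2x_2 + 3/2
  leading term x_2^2: no divisor's leading term divides it; move x_2^2 to the remainder.
  leading term x_2: no divisor's leading term divides it; move -5/2x_2 to the remainder.
  leading term 1: no divisor's leading term divides it; move 3/2 to the remainder.
  remainder x_2^2 - 5/2x_2 + 3/2 ≠ 0; add g_4 = x_2^2 - 5/2x_2 + 3/2 to the basis.

The other S-polynomials (S(f_2,g_3), S(f_1,g_4), S(f_2,g_4), S(g_3,g_4)) all reduce to 0 modulo the current basis, so we have a Gröbner basis.
Inter-reduce: drop elements whose leading term is divisible by another's, tail-reduce, and make monic.
Reduced Gröbner basis: {x_1 - x_2 + 2, x_2^2 - 5/2x_2 + 3/2}.

Buchberger on the second generating set:
h_1 = -2x_1^2 - 6x_1x_2 - 4, LT = x_1^2.
h_2 = 12x_1x_2 - 6x_1 + 6, LT = x_1x_2.

S(h_1,h_2): lcm = x_1^2x_2. S = 1/2x_1^2 + 3x_1x_2^2 - 1/2x_1 + 2x_2.
  leading term x_1^2: subtract (-1/4)·h_1 from 1/2x_1^2 + 3x_1x_2^2 - 1/2x_1 + 2x_2 → 3x_1x_2^2 - 3/2x_1x_2 - 1/2x_1 + 2x_2 - 1
  leading term x_1x_2^2: subtract (1/4x_2)·h_2 from 3x_1x_2^2 - 3/2x_1x_2 - 1/2x_1 + 2x_2 - 1 → -1/2x_1 + 1/2x_2 - 1
  leading term x_1: no divisor's leading term divides it; move -1/2x_1 to the remainder.
  leading term x_2: no divisor's leading term divides it; move 1/2x_2 to the remainder.
  leading term 1: no divisor's leading term divides it; move -1 to the remainder.
  remainder -1/2x_1 + 1/2x_2 - 1 ≠ 0; add k_3 = -1/2x_1 + 1/2x_2 - 1 to the basis.

S(h_2,k_3): lcm = x_1x_2. S = -1/2x_1 + x_2^2 - 2x_2 + 1/2.
  leading term x_1: subtract (1)·k_3 from -1/2x_1 + x_2^2 - 2x_2 + 1/2 → x_2^2 - 5/2x_2 + 3/2
  leading term x_2^2: no divisor's leading term divides it; move x_2^2 to the remainder.
  leading term x_2: no divisor's leading term divides it; move -5/2x_2 to the remainder.
  leading term 1: no divisor's leading term divides it; move 3/2 to the remainder.
  remainder x_2^2 - 5/2x_2 + 3/2 ≠ 0; add k_4 = x_2^2 - 5/2x_2 + 3/2 to the basis.

The other S-polynomials (S(h_1,k_3), S(h_1,k_4), S(h_2,k_4), S(k_3,k_4)) all reduce to 0 modulo the current basis, so we have a Gröbner basis.
Inter-reduce: drop elements whose leading term is divisible by another's, tail-reduce, and make monic.
Reduced Gröbner basis: {x_1 - x_2 + 2, x_2^2 - 5/2x_2 + 3/2}.

These coincide, so the ideals are equal.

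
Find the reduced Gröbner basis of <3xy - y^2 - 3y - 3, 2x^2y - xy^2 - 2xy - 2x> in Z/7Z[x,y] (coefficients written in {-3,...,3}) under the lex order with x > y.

f_1 = 3xy - y^2 - 3y - 3, LT = xy.
f_2 = 2x^2y - xy^2 - 2xy - 2x, LT = x^2y.

S(f_1,f_2): lcm = x^2y. S = -xy^2.
  leading term xy^2: subtract (2y)·f_1 from -xy^2 → 2y^3 - y^2 - y
  leading term y^3: no divisor's leading term divides it; move 2y^3 to the remainder.
  leading term y^2: no divisor's leading term divides it; move -y^2 to the remainder.
  leading term y: no divisor's leading term divides it; move -y to the remainder.
  remainder 2y^3 - y^2 - y ≠ 0; add g_3 = 2y^3 - y^2 - y to the basis.

S(f_1,g_3): lcm = xy^3. S = -3xy^2 - 3xy + 2y^4 - y^3 - y^2.
  leading term xy^2: subtract (-y)·f_1 from -3xy^2 - 3xy + 2y^4 - y^3 - y^2 → -3xy + 2y^4 - 2y^3 + 3y^2 - 3y
  leading term xy: subtract (-1)·f_1 from -3xy + 2y^4 - 2y^3 + 3y^2 - 3y → 2y^4 - 2y^3 + 2y^2 + y - 3
  leading term y^4: subtract (y)·g_3 from 2y^4 - 2y^3 + 2y^2 + y - 3 → -y^3 + 3y^2 + y - 3
  leading term y^3: subtract (3)·g_3 from -y^3 + 3y^2 + y - 3 → -y^2 - 3y - 3
  leading term y^2: no divisor's leading term divides it; move -y^2 to the remainder.
  leading term y: no divisor's leading term divides it; move -3y to the remainder.
  leading term 1: no divisor's leading term divides it; move -3 to the remainder.
  remainder -y^2 - 3y - 3 ≠ 0; add g_4 = -y^2 - 3y - 3 to the basis.

S(f_2,g_3): lcm = x^2y^3. S = -3x^2y^2 - 3x^2y + 3xy^4 - xy^3 - xy^2.
  leading term x^2y^2: subtract (-xy)·f_1 from -3x^2y^2 - 3x^2y + 3xy^4 - xy^3 - xy^2 → -3x^2y + 3xy^4 - 2xy^3 + 3xy^2 - 3xy
  leading term x^2y: subtract (-x)·f_1 from -3x^2y + 3xy^4 - 2xy^3 + 3xy^2 - 3xy → 3xy^4 - 2xy^3 + 2xy^2 + xy - 3x
  leading term xy^4: subtract (y^3)·f_1 from 3xy^4 - 2xy^3 + 2xy^2 + xy - 3x → -2xy^3 + 2xy^2 + xy - 3x + y^5 + 3y^4 + 3y^3
  leading term xy^3: subtract (-3y^2)·f_1 from -2xy^3 + 2xy^2 + xy - 3x + y^5 + 3y^4 + 3y^3 → 2xy^2 + xy - 3x + y^5 + y^3 - 2y^2
  leading term xy^2: subtract (3y)·f_1 from 2xy^2 + xy - 3x + y^5 + y^3 - 2y^2 → xy - 3x + y^5 - 3y^3 + 2y
  leading term xy: subtract (-2)·f_1 from xy - 3x + y^5 - 3y^3 + 2y → -3x + y^5 - 3y^3 - 2y^2 + 3y + 1
  leading term x: no divisor's leading term divides it; move -3x to the remainder.
  leading term y^5: subtract (-3y^2)·g_3 from y^5 - 3y^3 - 2y^2 + 3y + 1 → -3y^4 + y^3 - 2y^2 + 3y + 1
  leading term y^4: subtract (2y)·g_3 from -3y^4 + y^3 - 2y^2 + 3y + 1 → 3y^3 + 3y + 1
  leading term y^3: subtract (-2)·g_3 from 3y^3 + 3y + 1 → -2y^2 + y + 1
  leading term y^2: subtract (2)·g_4 from -2y^2 + y + 1 → 0
  remainder -3x ≠ 0; add g_5 = -3x to the basis.

S(f_1,g_4): lcm = xy^2. S = -3xy - 3x + 2y^3 - y^2 - y.
  leading term xy: subtract (-1)·f_1 from -3xy - 3x + 2y^3 - y^2 - y → -3x + 2y^3 - 2y^2 + 3y - 3
  leading term x: subtract (1)·g_5 from -3x + 2y^3 - 2y^2 + 3y - 3 → 2y^3 - 2y^2 + 3y - 3
  leading term y^3: subtract (1)·g_3 from 2y^3 - 2y^2 + 3y - 3 → -y^2 - 3y - 3
  leading term y^2: subtract (1)·g_4 from -y^2 - 3y - 3 → 0
  remainder 0.

S(f_2,g_4): lcm = x^2y^2. S = -3x^2y - 3x^2 + 3xy^3 - xy^2 - xy.
  leading term x^2y: subtract (-x)·f_1 from -3x^2y - 3x^2 + 3xy^3 - xy^2 - xy → -3x^2 + 3xy^3 - 2xy^2 + 3xy - 3x
  leading term x^2: subtract (x)·g_5 from -3x^2 + 3xy^3 - 2xy^2 + 3xy - 3x → 3xy^3 - 2xy^2 + 3xy - 3x
  leading term xy^3: subtract (y^2)·f_1 from 3xy^3 - 2xy^2 + 3xy - 3x → -2xy^2 + 3xy - 3x + y^4 + 3y^3 + 3y^2
  leading term xy^2: subtract (-3y)·f_1 from -2xy^2 + 3xy - 3x + y^4 + 3y^3 + 3y^2 → 3xy - 3x + y^4 + y^2 - 2y
  leading term xy: subtract (1)·f_1 from 3xy - 3x + y^4 + y^2 - 2y → -3x + y^4 + 2y^2 + y + 3
  leading term x: subtract (1)·g_5 from -3x + y^4 + 2y^2 + y + 3 → y^4 + 2y^2 + y + 3
  leading term y^4: subtract (-3y)·g_3 from y^4 + 2y^2 + y + 3 → -3y^3 - y^2 + y + 3
  leading term y^3: subtract (2)·g_3 from -3y^3 - y^2 + y + 3 → y^2 + 3y + 3
  leading term y^2: subtract (-1)·g_4 from y^2 + 3y + 3 → 0
  remainder 0.

S(g_3,g_4): lcm = y^3. S = 0.
  remainder 0.

S(f_1,g_5): lcm = xy. S = 2y^2 - y - 1.
  leading term y^2: subtract (-2)·g_4 from 2y^2 - y - 1 → 0
  remainder 0.

S(f_2,g_5): lcm = x^2y. S = 3xy^2 - xy - x.
  leading term xy^2: subtract (y)·f_1 from 3xy^2 - xy - x → -xy - x + y^3 + 3y^2 + 3y
  leading term xy: subtract (2)·f_1 from -xy - x + y^3 + 3y^2 + 3y → -x + y^3 - 2y^2 + 2y - 1
  leading term x: subtract (-2)·g_5 from -x + y^3 - 2y^2 + 2y - 1 → y^3 - 2y^2 + 2y - 1
  leading term y^3: subtract (-3)·g_3 from y^3 - 2y^2 + 2y - 1 → 2y^2 - y - 1
  leading term y^2: subtract (-2)·g_4 from 2y^2 - y - 1 → 0
  remainder 0.

S(g_3,g_5): leading monomials are coprime, so the S-polynomial reduces to 0 (Buchberger's first criterion).
S(g_4,g_5): leading monomials are coprime, so the S-polynomial reduces to 0 (Buchberger's first criterion).
Every S-polynomial of the final basis reduces to 0, so we have a Gröbner basis.
Inter-reduce: drop elements whose leading term is divisible by another's, tail-reduce, and make monic.

G = {x, y^2 + 3y + 3}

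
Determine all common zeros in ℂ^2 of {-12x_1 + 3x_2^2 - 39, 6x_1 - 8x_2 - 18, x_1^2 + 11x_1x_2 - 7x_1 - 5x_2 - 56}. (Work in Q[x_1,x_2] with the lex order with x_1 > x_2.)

{(-1, -3)}

Compute a lex Gröbner basis by Buchberger's algorithm.
f_1 = -12x_1 + 3x_2^2 - 39, LT = x_1.
f_2 = 6x_1 - 8x_2 - 18, LT = x_1.
f_3 = x_1^2 + 11x_1x_2 - 7x_1 - 5x_2 - 56, LT = x_1^2.

S(f_1,f_2): lcm = x_1. S = -1/4x_2^2 + 4/3x_2 + 25/4.
  leading term x_2^2: no divisor's leading term divides it; move -1/4x_2^2 to the remainder.
  leading term x_2: no divisor's leading term divides it; move 4/3x_2 to the remainder.
  leading term 1: no divisor's leading term divides it; move 25/4 to the remainder.
  remainder -1/4x_2^2 + 4/3x_2 + 25/4 ≠ 0; add h_4 = -1/4x_2^2 + 4/3x_2 + 25/4 to the basis.

S(f_1,f_3): lcm = x_1^2. S = -1/4x_1x_2^2 - 11x_1x_2 + 41/4x_1 + 5x_2 + 56.
  leading term x_1x_2^2: subtract (1/48x_2^2)·f_1 from -1/4x_1x_2^2 - 11x_1x_2 + 41/4x_1 + 5x_2 + 56 → -11x_1x_2 + 41/4x_1 - 1/16x_2^4 + 13/16x_2^2 + 5x_2 + 56
  leading term x_1x_2: subtract (11/12x_2)·f_1 from -11x_1x_2 + 41/4x_1 - 1/16x_2^4 + 13/16x_2^2 + 5x_2 + 56 → 41/4x_1 - 1/16x_2^4 - 11/4x_2^3 + 13/16x_2^2 + 163/4x_2 + 56
  leading term x_1: subtract (-41/48)·f_1 from 41/4x_1 - 1/16x_2^4 - 11/4x_2^3 + 13/16x_2^2 + 163/4x_2 + 56 → -1/16x_2^4 - 11/4x_2^3 + 27/8x_2^2 + 163/4x_2 + 363/16
  leading term x_2^4: subtract (1/4x_2^2)·h_4 from -1/16x_2^4 - 11/4x_2^3 + 27/8x_2^2 + 163/4x_2 + 363/16 → -37/12x_2^3 + 29/16x_2^2 + 163/4x_2 + 363/16
  leading term x_2^3: subtract (37/3x_2)·h_4 from -37/12x_2^3 + 29/16x_2^2 + 163/4x_2 + 363/16 → -2107/144x_2^2 - 109/3x_2 + 363/16
  leading term x_2^2: subtract (2107/36)·h_4 from -2107/144x_2^2 - 109/3x_2 + 363/16 → -3088/27x_2 - 3088/9
  leading term x_2: no divisor's leading term divides it; move -3088/27x_2 to the remainder.
  leading term 1: no divisor's leading term divides it; move -3088/9 to the remainder.
  remainder -3088/27x_2 - 3088/9 ≠ 0; add h_5 = -3088/27x_2 - 3088/9 to the basis.

S(f_2,f_3): lcm = x_1^2. S = -37/3x_1x_2 + 4x_1 + 5x_2 + 56.
  leading term x_1x_2: subtract (37/36x_2)·f_1 from -37/3x_1x_2 + 4x_1 + 5x_2 + 56 → 4x_1 - 37/12x_2^3 + 541/12x_2 + 56
  leading term x_1: subtract (-1/3)·f_1 from 4x_1 - 37/12x_2^3 + 541/12x_2 + 56 → -37/12x_2^3 + x_2^2 + 541/12x_2 + 43
  leading term x_2^3: subtract (37/3x_2)·h_4 from -37/12x_2^3 + x_2^2 + 541/12x_2 + 43 → -139/9x_2^2 - 32x_2 + 43
  leading term x_2^2: subtract (556/9)·h_4 from -139/9x_2^2 - 32x_2 + 43 → -3088/27x_2 - 3088/9
  leading term x_2: subtract (1)·h_5 from -3088/27x_2 - 3088/9 → 0
  remainder 0.

S(f_1,h_4): leading monomials are coprime, so the S-polynomial reduces to 0 (Buchberger's first criterion).
S(f_2,h_4): leading monomials are coprime, so the S-polynomial reduces to 0 (Buchberger's first criterion).
S(f_3,h_4): leading monomials are coprime, so the S-polynomial reduces to 0 (Buchberger's first criterion).
S(f_1,h_5): leading monomials are coprime, so the S-polynomial reduces to 0 (Buchberger's first criterion).
S(f_2,h_5): leading monomials are coprime, so the S-polynomial reduces to 0 (Buchberger's first criterion).
S(f_3,h_5): leading monomials are coprime, so the S-polynomial reduces to 0 (Buchberger's first criterion).
S(h_4,h_5): lcm = x_2^2. S = -25/3x_2 - 25.
  leading term x_2: subtract (225/3088)·h_5 from -25/3x_2 - 25 → 0
  remainder 0.

Every S-polynomial of the final basis reduces to 0, so we have a Gröbner basis.
Inter-reduce: drop elements whose leading term is divisible by another's, tail-reduce, and make monic.
Reduced Gröbner basis: {x_1 + 1, x_2 + 3}.

Elimination: the polynomial x_2 + 3 lies in the elimination ideal for x_2, so x_2 ∈ {-3}. For each such x_2, the remaining basis elements (now univariate) give the rest of the solution.
  x_2 = -3: the earlier basis element becomes x_1 + 1 = 0, giving x_1 = -1 — point (-1, -3).
Check: every point annihilates each of the original generators.
This is the nonlinear analogue of row-reducing a linear system.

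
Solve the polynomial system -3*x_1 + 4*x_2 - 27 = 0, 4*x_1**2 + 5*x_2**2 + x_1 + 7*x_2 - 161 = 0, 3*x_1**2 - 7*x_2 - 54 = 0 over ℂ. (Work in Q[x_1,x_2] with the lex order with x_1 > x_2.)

{(-5, 3)}

Compute a lex Gröbner basis by Buchberger's algorithm.
f_1 = -3*x_1 + 4*x_2 - 27, LT = x_1.
f_2 = 4*x_1**2 + x_1 + 5*x_2**2 + 7*x_2 - 161, LT = x_1**2.
f_3 = 3*x_1**2 - 7*x_2 - 54, LT = x_1**2.

S(f_1,f_2): lcm = x_1**2. S = -4/3*x_1*x_2 + 35/4*x_1 - 5/4*x_2**2 - 7/4*x_2 + 161/4.
  leading term x_1*x_2: subtract (4/9*x_2)·f_1 from -4/3*x_1*x_2 + 35/4*x_1 - 5/4*x_2**2 - 7/4*x_2 + 161/4 → 35/4*x_1 - 109/36*x_2**2 + 41/4*x_2 + 161/4
  leading term x_1: subtract (-35/12)·f_1 from 35/4*x_1 - 109/36*x_2**2 + 41/4*x_2 + 161/4 → -109/36*x_2**2 + 263/12*x_2 - 77/2
  leading term x_2**2: no divisor's leading term divides it; move -109/36*x_2**2 to the remainder.
  leading term x_2: no divisor's leading term divides it; move 263/12*x_2 to the remainder.
  leading term 1: no divisor's leading term divides it; move -77/2 to the remainder.
  remainder -109/36*x_2**2 + 263/12*x_2 - 77/2 ≠ 0; add h_4 = -109/36*x_2**2 + 263/12*x_2 - 77/2 to the basis.

S(f_1,f_3): lcm = x_1**2. S = -4/3*x_1*x_2 + 9*x_1 + 7/3*x_2 + 18.
  leading term x_1*x_2: subtract (4/9*x_2)·f_1 from -4/3*x_1*x_2 + 9*x_1 + 7/3*x_2 + 18 → 9*x_1 - 16/9*x_2**2 + 43/3*x_2 + 18
  leading term x_1: subtract (-3)·f_1 from 9*x_1 - 16/9*x_2**2 + 43/3*x_2 + 18 → -16/9*x_2**2 + 79/3*x_2 - 63
  leading term x_2**2: subtract (64/109)·h_4 from -16/9*x_2**2 + 79/3*x_2 - 63 → 4403/327*x_2 - 4403/109
  leading term x_2: no divisor's leading term divides it; move 4403/327*x_2 to the remainder.
  leading term 1: no divisor's leading term divides it; move -4403/109 to the remainder.
  remainder 4403/327*x_2 - 4403/109 ≠ 0; add h_5 = 4403/327*x_2 - 4403/109 to the basis.

The other S-polynomials (S(f_2,f_3), S(f_1,h_4), S(f_2,h_4), S(f_3,h_4), S(f_1,h_5), S(f_2,h_5), S(f_3,h_5), S(h_4,h_5)) all reduce to 0 modulo the current basis, so we have a Gröbner basis.
Inter-reduce: drop elements whose leading term is divisible by another's, tail-reduce, and make monic.
Reduced Gröbner basis: {x_1 + 5, x_2 - 3}.

A lex Gröbner basis eliminates variables successively. Here x_2 - 3 depends only on x_2, with roots {3}; lifting each root through the earlier basis elements recovers the full solutions.
  x_2 = 3: the earlier basis element becomes x_1 + 5 = 0, giving x_1 = -5 — point (-5, 3).
Check: every point annihilates each of the original generators.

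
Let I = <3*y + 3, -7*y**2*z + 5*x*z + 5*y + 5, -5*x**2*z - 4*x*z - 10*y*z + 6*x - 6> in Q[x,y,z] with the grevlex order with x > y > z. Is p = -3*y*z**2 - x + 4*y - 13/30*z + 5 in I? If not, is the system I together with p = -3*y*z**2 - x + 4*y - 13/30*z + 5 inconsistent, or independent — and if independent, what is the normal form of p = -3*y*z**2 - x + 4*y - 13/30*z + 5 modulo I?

-3*y*z**2 - x + 4*y - 13/30*z + 5 lies in I (it reduces to 0).

First compute the reduced Gröbner basis of I by Buchberger's algorithm.
f_1 = 3*y + 3, LT = y.
f_2 = -7*y**2*z + 5*x*z + 5*y + 5, LT = y**2*z.
f_3 = -5*x**2*z - 4*x*z - 10*y*z + 6*x - 6, LT = x**2*z.

S(f_1,f_2): lcm = y**2*z. S = 5/7*x*z + y*z + 5/7*y + 5/7.
  leading term x*z: no divisor's leading term divides it; move 5/7*x*z to the remainder.
  leading term y*z: subtract (1/3*z)·f_1 from y*z + 5/7*y + 5/7 → 5/7*y - z + 5/7
  leading term y: subtract (5/21)·f_1 from 5/7*y - z + 5/7 → -z
  leading term z: no divisor's leading term divides it; move -z to the remainder.
  remainder 5/7*x*z - z ≠ 0; add h_4 = 5/7*x*z - z to the basis.

S(f_2,f_3): lcm = x**2*y**2*z. S = -5/7*x**3*z - 4/5*x*y**2*z - 2*y**3*z - 5/7*x**2*y + 6/5*x*y**2 - 5/7*x**2 - 6/5*y**2.
  leading term x**3*z: subtract (1/7*x)·f_3 from -5/7*x**3*z - 4/5*x*y**2*z - 2*y**3*z - 5/7*x**2*y + 6/5*x*y**2 - 5/7*x**2 - 6/5*y**2 → -4/5*x*y**2*z - 2*y**3*z - 5/7*x**2*y + 6/5*x*y**2 + 4/7*x**2*z + 10/7*x*y*z - 11/7*x**2 - 6/5*y**2 + 6/7*x
  leading term x*y**2*z: subtract (-4/15*x*y*z)·f_1 from -4/5*x*y**2*z - 2*y**3*z - 5/7*x**2*y + 6/5*x*y**2 + 4/7*x**2*z + 10/7*x*y*z - 11/7*x**2 - 6/5*y**2 + 6/7*x → -2*y**3*z - 5/7*x**2*y + 6/5*x*y**2 + 4/7*x**2*z + 78/35*x*y*z - 11/7*x**2 - 6/5*y**2 + 6/7*x
  leading term y**3*z: subtract (-2/3*y**2*z)·f_1 from -2*y**3*z - 5/7*x**2*y + 6/5*x*y**2 + 4/7*x**2*z + 78/35*x*y*z - 11/7*x**2 - 6/5*y**2 + 6/7*x → -5/7*x**2*y + 6/5*x*y**2 + 4/7*x**2*z + 78/35*x*y*z + 2*y**2*z - 11/7*x**2 - 6/5*y**2 + 6/7*x
  leading term x**2*y: subtract (-5/21*x**2)·f_1 from -5/7*x**2*y + 6/5*x*y**2 + 4/7*x**2*z + 78/35*x*y*z + 2*y**2*z - 11/7*x**2 - 6/5*y**2 + 6/7*x → 6/5*x*y**2 + 4/7*x**2*z + 78/35*x*y*z + 2*y**2*z - 6/7*x**2 - 6/5*y**2 + 6/7*x
  leading term x*y**2: subtract (2/5*x*y)·f_1 from 6/5*x*y**2 + 4/7*x**2*z + 78/35*x*y*z + 2*y**2*z - 6/7*x**2 - 6/5*y**2 + 6/7*x → 4/7*x**2*z + 78/35*x*y*z + 2*y**2*z - 6/7*x**2 - 6/5*x*y - 6/5*y**2 + 6/7*x
  leading term x**2*z: subtract (-4/35)·f_3 from 4/7*x**2*z + 78/35*x*y*z + 2*y**2*z - 6/7*x**2 - 6/5*x*y - 6/5*y**2 + 6/7*x → 78/35*x*y*z + 2*y**2*z - 6/7*x**2 - 6/5*x*y - 6/5*y**2 - 16/35*x*z - 8/7*y*z + 54/35*x - 24/35
  leading term x*y*z: subtract (26/35*x*z)·f_1 from 78/35*x*y*z + 2*y**2*z - 6/7*x**2 - 6/5*x*y - 6/5*y**2 - 16/35*x*z - 8/7*y*z + 54/35*x - 24/35 → 2*y**2*z - 6/7*x**2 - 6/5*x*y - 6/5*y**2 - 94/35*x*z - 8/7*y*z + 54/35*x - 24/35
  leading term y**2*z: subtract (2/3*y*z)·f_1 from 2*y**2*z - 6/7*x**2 - 6/5*x*y - 6/5*y**2 - 94/35*x*z - 8/7*y*z + 54/35*x - 24/35 → -6/7*x**2 - 6/5*x*y - 6/5*y**2 - 94/35*x*z - 22/7*y*z + 54/35*x - 24/35
  leading term x**2: no divisor's leading term divides it; move -6/7*x**2 to the remainder.
  leading term x*y: subtract (-2/5*x)·f_1 from -6/5*x*y - 6/5*y**2 - 94/35*x*z - 22/7*y*z + 54/35*x - 24/35 → -6/5*y**2 - 94/35*x*z - 22/7*y*z + 96/35*x - 24/35
  leading term y**2: subtract (-2/5*y)·f_1 from -6/5*y**2 - 94/35*x*z - 22/7*y*z + 96/35*x - 24/35 → -94/35*x*z - 22/7*y*z + 96/35*x + 6/5*y - 24/35
  leading term x*z: subtract (-94/25)·h_4 from -94/35*x*z - 22/7*y*z + 96/35*x + 6/5*y - 24/35 → -22/7*y*z + 96/35*x + 6/5*y - 94/25*z - 24/35
  leading term y*z: subtract (-22/21*z)·f_1 from -22/7*y*z + 96/35*x + 6/5*y - 94/25*z - 24/35 → 96/35*x + 6/5*y - 108/175*z - 24/35
  leading term x: no divisor's leading term divides it; move 96/35*x to the remainder.
  leading term y: subtract (2/5)·f_1 from 6/5*y - 108/175*z - 24/35 → -108/175*z - 66/35
  leading term z: no divisor's leading term divides it; move -108/175*z to the remainder.
  leading term 1: no divisor's leading term divides it; move -66/35 to the remainder.
  remainder -6/7*x**2 + 96/35*x - 108/175*z - 66/35 ≠ 0; add h_5 = -6/7*x**2 + 96/35*x - 108/175*z - 66/35 to the basis.

S(f_2,h_4): lcm = x*y**2*z. S = -5/7*x**2*z + 7/5*y**2*z - 5/7*x*y - 5/7*x.
  leading term x**2*z: subtract (1/7)·f_3 from -5/7*x**2*z + 7/5*y**2*z - 5/7*x*y - 5/7*x → 7/5*y**2*z - 5/7*x*y + 4/7*x*z + 10/7*y*z - 11/7*x + 6/7
  leading term y**2*z: subtract (7/15*y*z)·f_1 from 7/5*y**2*z - 5/7*x*y + 4/7*x*z + 10/7*y*z - 11/7*x + 6/7 → -5/7*x*y + 4/7*x*z + 1/35*y*z - 11/7*x + 6/7
  leading term x*y: subtract (-5/21*x)·f_1 from -5/7*x*y + 4/7*x*z + 1/35*y*z - 11/7*x + 6/7 → 4/7*x*z + 1/35*y*z - 6/7*x + 6/7
  leading term x*z: subtract (4/5)·h_4 from 4/7*x*z + 1/35*y*z - 6/7*x + 6/7 → 1/35*y*z - 6/7*x + 4/5*z + 6/7
  leading term y*z: subtract (1/105*z)·f_1 from 1/35*y*z - 6/7*x + 4/5*z + 6/7 → -6/7*x + 27/35*z + 6/7
  leading term x: no divisor's leading term divides it; move -6/7*x to the remainder.
  leading term z: no divisor's leading term divides it; move 27/35*z to the remainder.
  leading term 1: no divisor's leading term divides it; move 6/7 to the remainder.
  remainder -6/7*x + 27/35*z + 6/7 ≠ 0; add h_6 = -6/7*x + 27/35*z + 6/7 to the basis.

S(f_3,h_5): lcm = x**2*z. S = 4*x*z + 2*y*z - 18/25*z**2 - 6/5*x - 11/5*z + 6/5.
  leading term x*z: subtract (28/5)·h_4 from 4*x*z + 2*y*z - 18/25*z**2 - 6/5*x - 11/5*z + 6/5 → 2*y*z - 18/25*z**2 - 6/5*x + 17/5*z + 6/5
  leading term y*z: subtract (2/3*z)·f_1 from 2*y*z - 18/25*z**2 - 6/5*x + 17/5*z + 6/5 → -18/25*z**2 - 6/5*x + 7/5*z + 6/5
  leading term z**2: no divisor's leading term divides it; move -18/25*z**2 to the remainder.
  leading term x: subtract (7/5)·h_6 from -6/5*x + 7/5*z + 6/5 → 8/25*z
  leading term z: no divisor's leading term divides it; move 8/25*z to the remainder.
  remainder -18/25*z**2 + 8/25*z ≠ 0; add h_7 = -18/25*z**2 + 8/25*z to the basis.

The other S-polynomials (S(f_1,f_3), S(f_1,h_4), S(f_3,h_4), S(f_1,h_5), S(f_2,h_5), S(h_4,h_5), S(f_1,h_6), S(f_2,h_6), S(f_3,h_6), S(h_4,h_6), S(h_5,h_6), S(f_1,h_7), S(f_2,h_7), S(f_3,h_7), S(h_4,h_7), S(h_5,h_7), S(h_6,h_7)) all reduce to 0 modulo the current basis, so we have a Gröbner basis.
Inter-reduce: drop elements whose leading term is divisible by another's, tail-reduce, and make monic.
Reduced Gröbner basis: {z**2 - 4/9*z, x - 9/10*z - 1, y + 1}.
Label its elements g_1 = z**2 - 4/9*z, g_2 = x - 9/10*z - 1, g_3 = y + 1.

Reduce p = -3*y*z**2 - x + 4*y - 13/30*z + 5 modulo G:
  leading term y*z**2: subtract (-3*y)·g_1 from -3*y*z**2 - x + 4*y - 13/30*z + 5 → -4/3*y*z - x + 4*y - 13/30*z + 5
  leading term y*z: subtract (-4/3*z)·g_3 from -4/3*y*z - x + 4*y - 13/30*z + 5 → -x + 4*y + 9/10*z + 5
  leading term x: subtract (-1)·g_2 from -x + 4*y + 9/10*z + 5 → 4*y + 4
  leading term y: subtract (4)·g_3 from 4*y + 4 → 0
  normal form = 0.
Since the normal form is 0, p ∈ I.

Ideal membership is decidable via reduction modulo a Gröbner basis.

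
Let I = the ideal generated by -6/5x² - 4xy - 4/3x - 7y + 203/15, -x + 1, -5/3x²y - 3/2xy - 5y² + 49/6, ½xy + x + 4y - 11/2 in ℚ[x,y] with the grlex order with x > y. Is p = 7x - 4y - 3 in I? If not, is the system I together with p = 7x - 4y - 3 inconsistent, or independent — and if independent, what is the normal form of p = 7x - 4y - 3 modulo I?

First compute the reduced Gröbner basis of I by Buchberger's algorithm.
f_1 = -6/5x² - 4xy - 4/3x - 7y + 203/15, LT = x².
f_2 = -x + 1, LT = x.
f_3 = -5/3x²y - 3/2xy - 5y² + 49/6, LT = x²y.
f_4 = ½xy + x + 4y - 11/2, LT = xy.

S(f_1,f_2): lcm = x². S = 10/3xy + 19/9x + 35/6y - 203/18.
  reduce S modulo (f_1, f_2, f_3, f_4):
  remainder 55/6y - 55/6 ≠ 0; add h_5 = 55/6y - 55/6 to the basis.

The other S-polynomials (S(f_1,f_3), S(f_1,f_4), S(f_2,f_3), S(f_2,f_4), S(f_3,f_4), S(f_1,h_5), S(f_2,h_5), S(f_3,h_5), S(f_4,h_5)) all reduce to 0 modulo the current basis, so we have a Gröbner basis.
Inter-reduce: drop elements whose leading term is divisible by another's, tail-reduce, and make monic.
Reduced Gröbner basis: {x - 1, y - 1}.
Label its elements g_1 = x - 1, g_2 = y - 1.

Reduce p = 7x - 4y - 3 modulo G:
  leading term x: subtract (7)·g_1 from 7x - 4y - 3 → -4y + 4
  leading term y: subtract (-4)·g_2 from -4y + 4 → 0
  normal form = 0.
Since the normal form is 0, p ∈ I.

7x - 4y - 3 lies in I (it reduces to 0).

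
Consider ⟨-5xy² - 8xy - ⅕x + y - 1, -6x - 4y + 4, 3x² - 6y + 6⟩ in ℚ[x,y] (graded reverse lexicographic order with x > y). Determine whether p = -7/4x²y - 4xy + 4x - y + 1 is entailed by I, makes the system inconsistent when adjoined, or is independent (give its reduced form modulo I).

-7/4x²y - 4xy + 4x - y + 1 lies in I (it reduces to 0).

First compute the reduced Gröbner basis of I by Buchberger's algorithm.
f_1 = -5xy² - 8xy - ⅕x + y - 1, LT = xy².
f_2 = -6x - 4y + 4, LT = x.
f_3 = 3x² - 6y + 6, LT = x².

S(f_1,f_2): lcm = xy². S = -⅔y³ + 8/5xy + ⅔y² + 1/25x - ⅕y + ⅕.
  reduce S modulo (f_1, f_2, f_3):
  remainder -⅔y³ - ⅖y² + 21/25y + 17/75 ≠ 0; add h_4 = -⅔y³ - ⅖y² + 21/25y + 17/75 to the basis.

S(f_1,f_3): lcm = x²y². S = 8/5x²y + 2y³ + 1/25x² - ⅕xy - 2y² + ⅕x.
  reduce S modulo (f_1, f_2, f_3, h_4):
  remainder -1102/225y² + 4303/1125y + 1207/1125 ≠ 0; add h_5 = -1102/225y² + 4303/1125y + 1207/1125 to the basis.

S(f_2,f_3): lcm = x². S = ⅔xy - ⅔x + 2y - 2.
  reduce S modulo (f_1, f_2, f_3, h_4, h_5):
  remainder 21008/8265y - 21008/8265 ≠ 0; add h_6 = 21008/8265y - 21008/8265 to the basis.

The other S-polynomials (S(f_1,h_4), S(f_2,h_4), S(f_3,h_4), S(f_1,h_5), S(f_2,h_5), S(f_3,h_5), S(h_4,h_5), S(f_1,h_6), S(f_2,h_6), S(f_3,h_6), S(h_4,h_6), S(h_5,h_6)) all reduce to 0 modulo the current basis, so we have a Gröbner basis.
Inter-reduce: drop elements whose leading term is divisible by another's, tail-reduce, and make monic.
Reduced Gröbner basis: {x, y - 1}.
Label its elements g_1 = x, g_2 = y - 1.

Reduce p = -7/4x²y - 4xy + 4x - y + 1 modulo G:
  leading term x²y: subtract (-7/4xy)·g_1 from -7/4x²y - 4xy + 4x - y + 1 → -4xy + 4x - y + 1
  leading term xy: subtract (-4y)·g_1 from -4xy + 4x - y + 1 → 4x - y + 1
  leading term x: subtract (4)·g_1 from 4x - y + 1 → -y + 1
  leading term y: subtract (-1)·g_2 from -y + 1 → 0
  normal form = 0.
Since the normal form is 0, p ∈ I.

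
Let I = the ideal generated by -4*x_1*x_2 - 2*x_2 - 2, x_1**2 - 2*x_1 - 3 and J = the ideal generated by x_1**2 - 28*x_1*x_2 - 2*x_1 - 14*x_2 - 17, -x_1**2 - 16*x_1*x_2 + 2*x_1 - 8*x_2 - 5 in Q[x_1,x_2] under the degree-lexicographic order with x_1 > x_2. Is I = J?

Yes, the ideals are equal.

For a fixed monomial order, each ideal has a unique reduced Gröbner basis; comparing bases decides equality.
Buchberger on the first generating set:
f_1 = -4*x_1*x_2 - 2*x_2 - 2, LT = x_1*x_2.
f_2 = x_1**2 - 2*x_1 - 3, LT = x_1**2.

S(f_1,f_2): lcm = x_1**2*x_2. S = 5/2*x_1*x_2 + 1/2*x_1 + 3*x_2.
  leading term x_1*x_2: subtract (-5/8)·f_1 from 5/2*x_1*x_2 + 1/2*x_1 + 3*x_2 → 1/2*x_1 + 7/4*x_2 - 5/4
  leading term x_1: no divisor's leading term divides it; move 1/2*x_1 to the remainder.
  leading term x_2: no divisor's leading term divides it; move 7/4*x_2 to the remainder.
  leading term 1: no divisor's leading term divides it; move -5/4 to the remainder.
  remainder 1/2*x_1 + 7/4*x_2 - 5/4 ≠ 0; add g_3 = 1/2*x_1 + 7/4*x_2 - 5/4 to the basis.

S(f_1,g_3): lcm = x_1*x_2. S = -7/2*x_2**2 + 3*x_2 + 1/2.
  leading term x_2**2: no divisor's leading term divides it; move -7/2*x_2**2 to the remainder.
  leading term x_2: no divisor's leading term divides it; move 3*x_2 to the remainder.
  leading term 1: no divisor's leading term divides it; move 1/2 to the remainder.
  remainder -7/2*x_2**2 + 3*x_2 + 1/2 ≠ 0; add g_4 = -7/2*x_2**2 + 3*x_2 + 1/2 to the basis.

The other S-polynomials (S(f_2,g_3), S(f_1,g_4), S(f_2,g_4), S(g_3,g_4)) all reduce to 0 modulo the current basis, so we have a Gröbner basis.
Inter-reduce: drop elements whose leading term is divisible by another's, tail-reduce, and make monic.
Reduced Gröbner basis: {x_2**2 - 6/7*x_2 - 1/7, x_1 + 7/2*x_2 - 5/2}.

Buchberger on the second generating set:
h_1 = x_1**2 - 28*x_1*x_2 - 2*x_1 - 14*x_2 - 17, LT = x_1**2.
h_2 = -x_1**2 - 16*x_1*x_2 + 2*x_1 - 8*x_2 - 5, LT = x_1**2.

S(h_1,h_2): lcm = x_1**2. S = -44*x_1*x_2 - 22*x_2 - 22.
  leading term x_1*x_2: no divisor's leading term divides it; move -44*x_1*x_2 to the remainder.
  leading term x_2: no divisor's leading term divides it; move -22*x_2 to the remainder.
  leading term 1: no divisor's leading term divides it; move -22 to the remainder.
  remainder -44*x_1*x_2 - 22*x_2 - 22 ≠ 0; add k_3 = -44*x_1*x_2 - 22*x_2 - 22 to the basis.

S(h_1,k_3): lcm = x_1**2*x_2. S = -28*x_1*x_2**2 - 5/2*x_1*x_2 - 14*x_2**2 - 1/2*x_1 - 17*x_2.
  leading term x_1*x_2**2: subtract (7/11*x_2)·k_3 from -28*x_1*x_2**2 - 5/2*x_1*x_2 - 14*x_2**2 - 1/2*x_1 - 17*x_2 → -5/2*x_1*x_2 - 1/2*x_1 - 3*x_2
  leading term x_1*x_2: subtract (5/88)·k_3 from -5/2*x_1*x_2 - 1/2*x_1 - 3*x_2 → -1/2*x_1 - 7/4*x_2 + 5/4
  leading term x_1: no divisor's leading term divides it; move -1/2*x_1 to the remainder.
  leading term x_2: no divisor's leading term divides it; move -7/4*x_2 to the remainder.
  leading term 1: no divisor's leading term divides it; move 5/4 to the remainder.
  remainder -1/2*x_1 - 7/4*x_2 + 5/4 ≠ 0; add k_4 = -1/2*x_1 - 7/4*x_2 + 5/4 to the basis.

S(k_3,k_4): lcm = x_1*x_2. S = -7/2*x_2**2 + 3*x_2 + 1/2.
  leading term x_2**2: no divisor's leading term divides it; move -7/2*x_2**2 to the remainder.
  leading term x_2: no divisor's leading term divides it; move 3*x_2 to the remainder.
  leading term 1: no divisor's leading term divides it; move 1/2 to the remainder.
  remainder -7/2*x_2**2 + 3*x_2 + 1/2 ≠ 0; add k_5 = -7/2*x_2**2 + 3*x_2 + 1/2 to the basis.

The other S-polynomials (S(h_2,k_3), S(h_1,k_4), S(h_2,k_4), S(h_1,k_5), S(h_2,k_5), S(k_3,k_5), S(k_4,k_5)) all reduce to 0 modulo the current basis, so we have a Gröbner basis.
Inter-reduce: drop elements whose leading term is divisible by another's, tail-reduce, and make monic.
Reduced Gröbner basis: {x_2**2 - 6/7*x_2 - 1/7, x_1 + 7/2*x_2 - 5/2}.

These coincide, so the ideals are equal.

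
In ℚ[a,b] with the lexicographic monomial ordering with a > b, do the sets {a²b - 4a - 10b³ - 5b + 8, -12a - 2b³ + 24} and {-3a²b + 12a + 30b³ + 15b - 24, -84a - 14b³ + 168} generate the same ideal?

Two ideals are equal iff their reduced Gröbner bases coincide (the reduced basis is unique for a fixed ordering).
Buchberger on the first generating set:
f_1 = a²b - 4a - 10b³ - 5b + 8, LT = a²b.
f_2 = -12a - 2b³ + 24, LT = a.

S(f_1,f_2): lcm = a²b. S = -⅙ab⁴ + 2ab - 4a - 10b³ - 5b + 8.
  leading term ab⁴: subtract (1/72b⁴)·f_2 from -⅙ab⁴ + 2ab - 4a - 10b³ - 5b + 8 → 2ab - 4a + 1/36b⁷ - ⅓b⁴ - 10b³ - 5b + 8
  leading term ab: subtract (-⅙b)·f_2 from 2ab - 4a + 1/36b⁷ - ⅓b⁴ - 10b³ - 5b + 8 → -4a + 1/36b⁷ - ⅔b⁴ - 10b³ - b + 8
  leading term a: subtract (⅓)·f_2 from -4a + 1/36b⁷ - ⅔b⁴ - 10b³ - b + 8 → 1/36b⁷ - ⅔b⁴ - 28/3b³ - b
  leading term b⁷: no divisor's leading term divides it; move 1/36b⁷ to the remainder.
  leading term b⁴: no divisor's leading term divides it; move -⅔b⁴ to the remainder.
  leading term b³: no divisor's leading term divides it; move -28/3b³ to the remainder.
  leading term b: no divisor's leading term divides it; move -b to the remainder.
  remainder 1/36b⁷ - ⅔b⁴ - 28/3b³ - b ≠ 0; add g_3 = 1/36b⁷ - ⅔b⁴ - 28/3b³ - b to the basis.

The other S-polynomials (S(f_1,g_3), S(f_2,g_3)) all reduce to 0 modulo the current basis, so we have a Gröbner basis.
Inter-reduce: drop elements whose leading term is divisible by another's, tail-reduce, and make monic.
Reduced Gröbner basis: {a + ⅙b³ - 2, b⁷ - 24b⁴ - 336b³ - 36b}.

Buchberger on the second generating set:
h_1 = -3a²b + 12a + 30b³ + 15b - 24, LT = a²b.
h_2 = -84a - 14b³ + 168, LT = a.

S(h_1,h_2): lcm = a²b. S = -⅙ab⁴ + 2ab - 4a - 10b³ - 5b + 8.
  leading term ab⁴: subtract (1/504b⁴)·h_2 from -⅙ab⁴ + 2ab - 4a - 10b³ - 5b + 8 → 2ab - 4a + 1/36b⁷ - ⅓b⁴ - 10b³ - 5b + 8
  leading term ab: subtract (-1/42b)·h_2 from 2ab - 4a + 1/36b⁷ - ⅓b⁴ - 10b³ - 5b + 8 → -4a + 1/36b⁷ - ⅔b⁴ - 10b³ - b + 8
  leading term a: subtract (1/21)·h_2 from -4a + 1/36b⁷ - ⅔b⁴ - 10b³ - b + 8 → 1/36b⁷ - ⅔b⁴ - 28/3b³ - b
  leading term b⁷: no divisor's leading term divides it; move 1/36b⁷ to the remainder.
  leading term b⁴: no divisor's leading term divides it; move -⅔b⁴ to the remainder.
  leading term b³: no divisor's leading term divides it; move -28/3b³ to the remainder.
  leading term b: no divisor's leading term divides it; move -b to the remainder.
  remainder 1/36b⁷ - ⅔b⁴ - 28/3b³ - b ≠ 0; add k_3 = 1/36b⁷ - ⅔b⁴ - 28/3b³ - b to the basis.

The other S-polynomials (S(h_1,k_3), S(h_2,k_3)) all reduce to 0 modulo the current basis, so we have a Gröbner basis.
Inter-reduce: drop elements whose leading term is divisible by another's, tail-reduce, and make monic.
Reduced Gröbner basis: {a + ⅙b³ - 2, b⁷ - 24b⁴ - 336b³ - 36b}.

Same reduced basis, so the two generating sets span the same ideal.
The choice of monomial ordering does not affect the verdict — as long as both bases are computed under the same ordering, their equality decides ideal equality.

Yes, the ideals are equal.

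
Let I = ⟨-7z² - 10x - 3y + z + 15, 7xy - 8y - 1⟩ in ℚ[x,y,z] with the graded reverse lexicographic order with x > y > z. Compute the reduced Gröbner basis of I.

G = {xy - 8/7y - 1/7, z² + 10/7x + 3/7y - 1/7z - 15/7}

Buchberger's algorithm terminates because the ascending chain of leading-term ideals stabilizes.

f_1 = -7z² - 10x - 3y + z + 15, LT = z².
f_2 = 7xy - 8y - 1, LT = xy.

The S-polynomials (S(f_1,f_2)) all reduce to 0 modulo the current basis, so we have a Gröbner basis.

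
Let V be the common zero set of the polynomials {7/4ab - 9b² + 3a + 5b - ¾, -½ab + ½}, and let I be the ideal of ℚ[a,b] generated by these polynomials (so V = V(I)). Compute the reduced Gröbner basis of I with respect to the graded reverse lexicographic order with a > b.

G = {a² + ⅓a - 3b + 5/3, ab - 1, b² - ⅓a - 5/9b - 1/9}

Buchberger's algorithm terminates because the ascending chain of leading-term ideals stabilizes.

f_1 = 7/4ab - 9b² + 3a + 5b - ¾, LT = ab.
f_2 = -½ab + ½, LT = ab.

S(f_1,f_2): lcm = ab. S = -36/7b² + 12/7a + 20/7b + 4/7.
  leading term b²: no divisor's leading term divides it; move -36/7b² to the remainder.
  leading term a: no divisor's leading term divides it; move 12/7a to the remainder.
  leading term b: no divisor's leading term divides it; move 20/7b to the remainder.
  leading term 1: no divisor's leading term divides it; move 4/7 to the remainder.
  remainder -36/7b² + 12/7a + 20/7b + 4/7 ≠ 0; add g_3 = -36/7b² + 12/7a + 20/7b + 4/7 to the basis.

S(f_1,g_3): lcm = ab². S = -36/7b³ + ⅓a² + 143/63ab + 20/7b² + 1/9a - 3/7b.
  leading term b³: subtract (b)·g_3 from -36/7b³ + ⅓a² + 143/63ab + 20/7b² + 1/9a - 3/7b → ⅓a² + 5/9ab + 1/9a - b
  leading term a²: no divisor's leading term divides it; move ⅓a² to the remainder.
  leading term ab: subtract (20/63)·f_1 from 5/9ab + 1/9a - b → 20/7b² - 53/63a - 163/63b + 5/21
  leading term b²: subtract (-5/9)·g_3 from 20/7b² - 53/63a - 163/63b + 5/21 → 1/9a - b + 5/9
  leading term a: no divisor's leading term divides it; move 1/9a to the remainder.
  leading term b: no divisor's leading term divides it; move -b to the remainder.
  leading term 1: no divisor's leading term divides it; move 5/9 to the remainder.
  remainder ⅓a² + 1/9a - b + 5/9 ≠ 0; add g_4 = ⅓a² + 1/9a - b + 5/9 to the basis.

S(f_2,g_3): lcm = ab². S = ⅓a² + 5/9ab + 1/9a - b.
  leading term a²: subtract (1)·g_4 from ⅓a² + 5/9ab + 1/9a - b → 5/9ab - 5/9
  leading term ab: subtract (20/63)·f_1 from 5/9ab - 5/9 → 20/7b² - 20/21a - 100/63b - 20/63
  leading term b²: subtract (-5/9)·g_3 from 20/7b² - 20/21a - 100/63b - 20/63 → 0
  remainder 0.

S(f_1,g_4): lcm = a²b. S = -36/7ab² + 12/7a² + 53/21ab + 3b² - 3/7a - 5/3b.
  leading term ab²: subtract (-144/49b)·f_1 from -36/7ab² + 12/7a² + 53/21ab + 3b² - 3/7a - 5/3b → -1296/49b³ + 12/7a² + 1667/147ab + 867/49b² - 3/7a - 569/147b
  leading term b³: subtract (36/7b)·g_3 from -1296/49b³ + 12/7a² + 1667/147ab + 867/49b² - 3/7a - 569/147b → 12/7a² + 53/21ab + 3b² - 3/7a - 143/21b
  leading term a²: subtract (36/7)·g_4 from 12/7a² + 53/21ab + 3b² - 3/7a - 143/21b → 53/21ab + 3b² - a - 5/3b - 20/7
  leading term ab: subtract (212/147)·f_1 from 53/21ab + 3b² - a - 5/3b - 20/7 → 783/49b² - 261/49a - 435/49b - 87/49
  leading term b²: subtract (-87/28)·g_3 from 783/49b² - 261/49a - 435/49b - 87/49 → 0
  remainder 0.

S(f_2,g_4): lcm = a²b. S = -⅓ab + 3b² - a - 5/3b.
  leading term ab: subtract (-4/21)·f_1 from -⅓ab + 3b² - a - 5/3b → 9/7b² - 3/7a - 5/7b - 1/7
  leading term b²: subtract (-¼)·g_3 from 9/7b² - 3/7a - 5/7b - 1/7 → 0
  remainder 0.

S(g_3,g_4): leading monomials are coprime, so the S-polynomial reduces to 0 (Buchberger's first criterion).
Every S-polynomial of the final basis reduces to 0, so we have a Gröbner basis.
Inter-reduce: drop elements whose leading term is divisible by another's, tail-reduce, and make monic.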